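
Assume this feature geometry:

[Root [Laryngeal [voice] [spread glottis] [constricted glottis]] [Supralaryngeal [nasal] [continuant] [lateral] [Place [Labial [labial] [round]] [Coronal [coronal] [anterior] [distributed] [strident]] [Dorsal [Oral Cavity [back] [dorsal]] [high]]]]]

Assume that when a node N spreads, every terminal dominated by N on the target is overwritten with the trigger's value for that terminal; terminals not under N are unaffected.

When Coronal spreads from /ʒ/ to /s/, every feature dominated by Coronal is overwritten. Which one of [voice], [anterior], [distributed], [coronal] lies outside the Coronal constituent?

The terminals dominated by Coronal are [coronal], [anterior], [distributed], [strident].
Of the listed options, [distributed], [anterior], [coronal] are among these and would be overwritten by spreading Coronal.
[voice] attaches under Laryngeal, not under Coronal, so /s/ retains its own value for [voice].

[voice]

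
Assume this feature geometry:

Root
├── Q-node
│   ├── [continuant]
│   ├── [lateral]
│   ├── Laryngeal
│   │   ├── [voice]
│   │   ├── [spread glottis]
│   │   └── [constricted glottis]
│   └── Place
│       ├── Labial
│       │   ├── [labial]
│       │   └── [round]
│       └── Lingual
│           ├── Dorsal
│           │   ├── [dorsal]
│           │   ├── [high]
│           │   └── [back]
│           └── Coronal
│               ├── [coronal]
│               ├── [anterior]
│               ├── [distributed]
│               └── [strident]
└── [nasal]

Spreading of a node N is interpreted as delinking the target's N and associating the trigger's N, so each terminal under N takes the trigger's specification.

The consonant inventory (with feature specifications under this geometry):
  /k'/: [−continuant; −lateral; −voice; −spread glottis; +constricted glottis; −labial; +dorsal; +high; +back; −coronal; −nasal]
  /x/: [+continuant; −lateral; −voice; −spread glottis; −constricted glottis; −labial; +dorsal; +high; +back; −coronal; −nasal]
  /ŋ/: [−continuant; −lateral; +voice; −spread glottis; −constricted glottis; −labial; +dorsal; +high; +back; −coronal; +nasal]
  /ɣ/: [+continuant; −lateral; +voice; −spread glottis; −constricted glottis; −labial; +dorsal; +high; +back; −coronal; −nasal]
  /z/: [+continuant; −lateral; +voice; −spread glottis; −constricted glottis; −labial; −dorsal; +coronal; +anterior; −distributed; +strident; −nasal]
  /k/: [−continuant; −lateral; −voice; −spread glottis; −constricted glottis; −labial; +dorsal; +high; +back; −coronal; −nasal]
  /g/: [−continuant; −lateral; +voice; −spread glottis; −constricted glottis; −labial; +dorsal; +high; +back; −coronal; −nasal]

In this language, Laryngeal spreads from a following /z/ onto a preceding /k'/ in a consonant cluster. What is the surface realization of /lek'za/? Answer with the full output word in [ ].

Terminals under Laryngeal in this geometry: [voice], [spread glottis], [constricted glottis].
The target acquires /z/'s values for everything under Laryngeal — [+voice], [−spread glottis], [−constricted glottis] — while keeping its own [continuant], [lateral], [labial], ….
This feature bundle is that of [g], so /lek'za/ surfaces as [legza].

[legza]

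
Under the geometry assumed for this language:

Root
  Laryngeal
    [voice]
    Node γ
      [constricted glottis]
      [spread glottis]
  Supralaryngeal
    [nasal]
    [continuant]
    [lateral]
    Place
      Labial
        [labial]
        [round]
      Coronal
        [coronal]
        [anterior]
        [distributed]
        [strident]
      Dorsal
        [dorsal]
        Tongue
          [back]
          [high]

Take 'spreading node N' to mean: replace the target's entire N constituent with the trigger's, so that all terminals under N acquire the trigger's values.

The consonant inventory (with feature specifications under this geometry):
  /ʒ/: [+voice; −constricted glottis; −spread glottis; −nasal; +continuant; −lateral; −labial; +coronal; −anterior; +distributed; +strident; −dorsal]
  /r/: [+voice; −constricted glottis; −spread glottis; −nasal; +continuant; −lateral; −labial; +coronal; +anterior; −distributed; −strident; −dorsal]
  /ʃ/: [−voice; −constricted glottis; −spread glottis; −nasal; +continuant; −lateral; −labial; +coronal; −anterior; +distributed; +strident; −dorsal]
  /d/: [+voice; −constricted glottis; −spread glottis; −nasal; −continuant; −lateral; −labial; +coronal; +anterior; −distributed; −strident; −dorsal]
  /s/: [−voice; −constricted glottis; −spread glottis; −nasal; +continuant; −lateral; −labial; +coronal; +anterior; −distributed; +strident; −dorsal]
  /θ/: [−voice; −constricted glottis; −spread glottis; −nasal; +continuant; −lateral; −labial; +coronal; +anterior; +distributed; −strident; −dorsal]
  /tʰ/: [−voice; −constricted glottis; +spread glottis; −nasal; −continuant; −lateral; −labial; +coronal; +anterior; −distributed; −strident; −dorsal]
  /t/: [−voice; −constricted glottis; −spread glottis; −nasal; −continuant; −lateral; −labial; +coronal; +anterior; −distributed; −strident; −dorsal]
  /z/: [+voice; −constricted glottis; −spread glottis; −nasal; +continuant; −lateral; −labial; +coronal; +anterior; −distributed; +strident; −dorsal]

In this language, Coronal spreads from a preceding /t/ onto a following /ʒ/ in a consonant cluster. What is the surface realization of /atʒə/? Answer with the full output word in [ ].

[atrə]

Terminals under Coronal in this geometry: [coronal], [anterior], [distributed], [strident].
The target acquires /t/'s values for everything under Coronal — [+coronal], [+anterior], [−distributed], [−strident] — while keeping its own [voice], [constricted glottis], [spread glottis], ….
Among the inventory, only /r/ has exactly this specification, giving the surface form [atrə].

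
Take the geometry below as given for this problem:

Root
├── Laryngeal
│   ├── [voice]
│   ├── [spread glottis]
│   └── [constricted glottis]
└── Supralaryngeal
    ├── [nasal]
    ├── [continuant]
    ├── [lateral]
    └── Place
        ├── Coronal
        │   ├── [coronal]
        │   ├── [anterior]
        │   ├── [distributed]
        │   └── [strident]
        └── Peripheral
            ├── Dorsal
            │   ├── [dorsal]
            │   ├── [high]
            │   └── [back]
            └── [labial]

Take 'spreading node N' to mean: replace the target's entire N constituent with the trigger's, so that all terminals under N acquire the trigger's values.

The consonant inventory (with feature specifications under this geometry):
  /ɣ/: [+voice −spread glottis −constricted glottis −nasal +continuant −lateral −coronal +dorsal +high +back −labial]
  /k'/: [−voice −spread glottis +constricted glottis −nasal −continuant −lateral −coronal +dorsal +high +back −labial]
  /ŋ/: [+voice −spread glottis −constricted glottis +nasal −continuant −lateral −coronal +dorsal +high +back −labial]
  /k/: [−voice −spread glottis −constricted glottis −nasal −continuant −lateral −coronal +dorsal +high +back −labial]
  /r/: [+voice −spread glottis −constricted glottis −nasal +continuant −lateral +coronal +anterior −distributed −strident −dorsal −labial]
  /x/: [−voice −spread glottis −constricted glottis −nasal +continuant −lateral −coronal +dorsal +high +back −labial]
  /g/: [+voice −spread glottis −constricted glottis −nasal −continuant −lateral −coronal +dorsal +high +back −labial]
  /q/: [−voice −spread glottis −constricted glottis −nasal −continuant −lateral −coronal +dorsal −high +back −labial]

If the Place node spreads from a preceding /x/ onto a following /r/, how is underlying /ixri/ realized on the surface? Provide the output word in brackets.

Place immediately or transitively dominates [coronal], [anterior], [distributed], [strident], [dorsal], [high], [back], [labial].
Spreading Place from /x/ onto /r/ replaces those values with /x/'s: [−coronal], [+dorsal], [+high], [+back], [−labial]. Features outside Place ([voice], [spread glottis], [constricted glottis], …) stay as in /r/.
This feature bundle is that of [ɣ], so /ixri/ surfaces as [ixɣi].

[ixɣi]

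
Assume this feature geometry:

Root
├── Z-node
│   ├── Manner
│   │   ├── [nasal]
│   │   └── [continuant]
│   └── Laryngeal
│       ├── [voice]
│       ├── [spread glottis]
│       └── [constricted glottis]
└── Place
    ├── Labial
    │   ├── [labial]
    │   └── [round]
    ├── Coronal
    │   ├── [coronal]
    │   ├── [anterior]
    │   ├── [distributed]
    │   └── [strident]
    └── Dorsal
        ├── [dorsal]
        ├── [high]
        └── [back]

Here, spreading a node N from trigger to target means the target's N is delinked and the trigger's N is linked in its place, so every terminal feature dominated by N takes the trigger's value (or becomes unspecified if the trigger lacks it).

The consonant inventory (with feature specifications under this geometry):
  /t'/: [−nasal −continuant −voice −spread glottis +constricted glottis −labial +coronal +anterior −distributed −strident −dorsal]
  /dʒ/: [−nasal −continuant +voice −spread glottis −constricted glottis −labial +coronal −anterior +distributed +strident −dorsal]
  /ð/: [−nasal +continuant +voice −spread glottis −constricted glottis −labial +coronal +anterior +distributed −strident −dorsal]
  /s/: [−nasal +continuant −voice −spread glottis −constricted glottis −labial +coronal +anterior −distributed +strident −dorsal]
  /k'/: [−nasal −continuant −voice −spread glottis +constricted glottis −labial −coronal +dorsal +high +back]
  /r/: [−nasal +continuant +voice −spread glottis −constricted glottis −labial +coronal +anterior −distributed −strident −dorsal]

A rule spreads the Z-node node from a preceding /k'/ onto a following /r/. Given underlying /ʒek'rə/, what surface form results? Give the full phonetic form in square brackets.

The Z-node node dominates the terminals [nasal], [continuant], [voice], [spread glottis], [constricted glottis].
After delinking /r/'s Z-node and linking /k'/'s, the affected terminals become [−nasal], [−continuant], [−voice], [−spread glottis], [+constricted glottis]; [labial], [coronal], [anterior], … (outside Z-node) are retained from /r/.
This feature bundle is that of [t'], so /ʒek'rə/ surfaces as [ʒek't'ə].

[ʒek't'ə]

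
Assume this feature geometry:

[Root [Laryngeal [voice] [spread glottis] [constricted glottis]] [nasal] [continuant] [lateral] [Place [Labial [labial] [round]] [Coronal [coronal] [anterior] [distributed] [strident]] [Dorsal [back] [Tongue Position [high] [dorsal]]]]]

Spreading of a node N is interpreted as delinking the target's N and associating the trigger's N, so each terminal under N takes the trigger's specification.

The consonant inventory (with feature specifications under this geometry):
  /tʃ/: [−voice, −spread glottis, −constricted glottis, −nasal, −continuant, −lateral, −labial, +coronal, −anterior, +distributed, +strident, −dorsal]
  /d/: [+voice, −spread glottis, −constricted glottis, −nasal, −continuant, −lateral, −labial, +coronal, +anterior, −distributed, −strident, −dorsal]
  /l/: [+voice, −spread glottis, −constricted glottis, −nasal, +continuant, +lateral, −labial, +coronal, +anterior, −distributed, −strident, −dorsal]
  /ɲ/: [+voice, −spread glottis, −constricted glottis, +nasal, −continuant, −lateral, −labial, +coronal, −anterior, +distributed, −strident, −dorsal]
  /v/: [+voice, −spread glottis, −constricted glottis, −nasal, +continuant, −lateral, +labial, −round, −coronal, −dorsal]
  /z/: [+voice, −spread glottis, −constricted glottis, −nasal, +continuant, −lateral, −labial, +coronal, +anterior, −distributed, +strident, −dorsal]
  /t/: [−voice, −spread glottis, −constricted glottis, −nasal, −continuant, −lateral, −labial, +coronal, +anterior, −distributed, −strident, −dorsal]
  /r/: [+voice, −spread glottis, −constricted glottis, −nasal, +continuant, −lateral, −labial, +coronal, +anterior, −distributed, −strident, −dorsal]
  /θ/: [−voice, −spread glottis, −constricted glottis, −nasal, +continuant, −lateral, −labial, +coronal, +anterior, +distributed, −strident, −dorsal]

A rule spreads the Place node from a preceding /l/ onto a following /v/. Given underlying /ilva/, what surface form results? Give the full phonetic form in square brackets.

The Place node dominates the terminals [labial], [round], [coronal], [anterior], [distributed], [strident], [back], [high], [dorsal].
Spreading Place from /l/ onto /v/ replaces those values with /l/'s: [−labial], [+coronal], [+anterior], [−distributed], [−strident], [−dorsal]. Features outside Place ([voice], [spread glottis], [constricted glottis], …) stay as in /v/.
This feature bundle is that of [r], so /ilva/ surfaces as [ilra].

[ilra]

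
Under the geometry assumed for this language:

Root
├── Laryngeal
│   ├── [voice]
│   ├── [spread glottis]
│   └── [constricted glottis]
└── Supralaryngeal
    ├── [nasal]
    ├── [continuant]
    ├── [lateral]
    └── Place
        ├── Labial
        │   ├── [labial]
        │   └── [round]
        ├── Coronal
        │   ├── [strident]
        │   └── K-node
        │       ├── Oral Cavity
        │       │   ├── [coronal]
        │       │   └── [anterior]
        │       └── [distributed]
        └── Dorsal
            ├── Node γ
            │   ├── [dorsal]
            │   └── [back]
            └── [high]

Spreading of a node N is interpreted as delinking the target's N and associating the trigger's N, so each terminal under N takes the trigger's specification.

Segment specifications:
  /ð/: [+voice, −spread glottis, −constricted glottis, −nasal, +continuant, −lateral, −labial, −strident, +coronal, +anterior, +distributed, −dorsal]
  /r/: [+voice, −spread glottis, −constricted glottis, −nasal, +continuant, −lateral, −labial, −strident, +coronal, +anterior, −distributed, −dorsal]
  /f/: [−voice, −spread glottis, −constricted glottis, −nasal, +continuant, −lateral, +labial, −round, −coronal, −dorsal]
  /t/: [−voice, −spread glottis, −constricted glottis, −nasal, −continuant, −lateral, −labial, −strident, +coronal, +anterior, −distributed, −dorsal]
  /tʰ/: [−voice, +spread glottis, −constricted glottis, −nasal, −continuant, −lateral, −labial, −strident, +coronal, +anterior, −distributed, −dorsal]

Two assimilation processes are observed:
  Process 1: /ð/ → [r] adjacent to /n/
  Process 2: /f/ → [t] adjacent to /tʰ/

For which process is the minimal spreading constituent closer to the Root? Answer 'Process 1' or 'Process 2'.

Process 2

Process 1 alters [distributed]; the lowest dominating node is [distributed] (depth 5 from Root).
Process 2 alters [continuant], [labial], [round], [coronal], [anterior], [distributed], [strident]; the lowest common ancestor is Supralaryngeal (depth 1 from Root).
Supralaryngeal is closer to Root than [distributed], so Process 2 spreads the higher node.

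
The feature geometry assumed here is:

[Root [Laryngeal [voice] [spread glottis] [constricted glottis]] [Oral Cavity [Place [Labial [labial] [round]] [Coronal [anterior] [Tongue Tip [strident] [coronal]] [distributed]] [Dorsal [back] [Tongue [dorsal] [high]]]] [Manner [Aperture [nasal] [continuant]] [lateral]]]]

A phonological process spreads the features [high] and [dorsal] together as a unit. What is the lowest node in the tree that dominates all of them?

Tongue

[high]: Root / Oral Cavity / Place / Dorsal / Tongue / [high].
[dorsal]: Root / Oral Cavity / Place / Dorsal / Tongue / [dorsal].
The listed terminals split across distinct daughters of Tongue, so Tongue itself is the smallest node containing them all.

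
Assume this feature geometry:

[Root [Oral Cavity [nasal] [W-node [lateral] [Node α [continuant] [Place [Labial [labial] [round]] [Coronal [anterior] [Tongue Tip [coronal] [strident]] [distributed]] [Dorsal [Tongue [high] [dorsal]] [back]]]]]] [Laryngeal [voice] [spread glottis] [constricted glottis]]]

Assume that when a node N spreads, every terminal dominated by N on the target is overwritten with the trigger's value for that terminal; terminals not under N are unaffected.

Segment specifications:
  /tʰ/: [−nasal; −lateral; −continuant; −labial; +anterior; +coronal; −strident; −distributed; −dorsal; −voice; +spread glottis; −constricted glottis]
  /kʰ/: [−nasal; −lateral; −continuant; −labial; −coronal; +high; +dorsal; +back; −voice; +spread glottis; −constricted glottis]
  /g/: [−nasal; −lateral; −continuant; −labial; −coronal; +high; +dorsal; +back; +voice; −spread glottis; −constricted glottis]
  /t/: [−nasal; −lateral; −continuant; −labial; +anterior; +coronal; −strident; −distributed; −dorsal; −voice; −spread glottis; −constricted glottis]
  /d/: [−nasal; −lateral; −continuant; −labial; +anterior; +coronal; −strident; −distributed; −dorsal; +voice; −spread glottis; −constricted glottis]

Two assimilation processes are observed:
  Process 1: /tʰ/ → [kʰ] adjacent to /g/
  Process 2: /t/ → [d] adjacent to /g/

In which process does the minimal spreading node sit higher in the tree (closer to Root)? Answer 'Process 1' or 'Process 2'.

Process 2

Process 1: the features that change are [coronal], [anterior], [distributed], [strident], [dorsal], [high], [back]; the minimal node is Place (depth 4).
In Process 2, [voice] changes, so the minimal spreading node is [voice] at depth 2.
[voice] (depth 2) sits above Place (depth 4), making Process 2 the one with the higher spreading node.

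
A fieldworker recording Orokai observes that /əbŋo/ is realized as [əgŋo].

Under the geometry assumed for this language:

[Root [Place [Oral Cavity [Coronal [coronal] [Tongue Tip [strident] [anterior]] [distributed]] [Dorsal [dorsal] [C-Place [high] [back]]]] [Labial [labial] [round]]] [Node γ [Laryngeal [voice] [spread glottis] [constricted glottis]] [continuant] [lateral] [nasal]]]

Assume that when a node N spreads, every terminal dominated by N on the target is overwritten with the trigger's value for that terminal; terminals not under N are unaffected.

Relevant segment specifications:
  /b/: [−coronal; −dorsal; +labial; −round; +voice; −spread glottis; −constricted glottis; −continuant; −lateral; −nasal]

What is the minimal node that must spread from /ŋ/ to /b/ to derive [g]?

Place

Feature comparison: [labial], [round], [dorsal], [high], [back] differ between /b/ and [g]; the remaining terminals match.
These terminals are all dominated by Place, and no proper subconstituent of Place covers them all; Place is their lowest common ancestor.
Delinking /b/'s Place and associating /ŋ/'s Place gives precisely the feature bundle of [g].
Had Root spread, [nasal] would have taken /ŋ/'s value; it stays as in /b/, confirming the spreading constituent is exactly Place.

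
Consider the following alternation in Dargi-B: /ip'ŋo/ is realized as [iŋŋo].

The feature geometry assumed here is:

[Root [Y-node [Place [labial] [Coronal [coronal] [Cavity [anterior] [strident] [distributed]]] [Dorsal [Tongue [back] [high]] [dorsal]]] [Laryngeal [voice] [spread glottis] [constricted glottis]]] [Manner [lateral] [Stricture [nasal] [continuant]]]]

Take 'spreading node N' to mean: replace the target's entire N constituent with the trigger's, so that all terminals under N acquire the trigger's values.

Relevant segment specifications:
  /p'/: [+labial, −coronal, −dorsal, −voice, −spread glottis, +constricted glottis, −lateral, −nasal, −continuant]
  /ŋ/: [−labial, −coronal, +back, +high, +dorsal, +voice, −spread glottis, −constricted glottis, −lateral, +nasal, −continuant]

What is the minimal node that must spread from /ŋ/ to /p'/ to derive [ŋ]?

Root

/p'/ and [ŋ] differ in [voice], [constricted glottis], [nasal], [labial], [dorsal], [high], [back]; every other specified feature is identical.
These terminals are all dominated by Root, and no proper subconstituent of Root covers them all; Root is their lowest common ancestor.
If Root spreads, every terminal under it takes /ŋ/'s value, producing [ŋ] as observed.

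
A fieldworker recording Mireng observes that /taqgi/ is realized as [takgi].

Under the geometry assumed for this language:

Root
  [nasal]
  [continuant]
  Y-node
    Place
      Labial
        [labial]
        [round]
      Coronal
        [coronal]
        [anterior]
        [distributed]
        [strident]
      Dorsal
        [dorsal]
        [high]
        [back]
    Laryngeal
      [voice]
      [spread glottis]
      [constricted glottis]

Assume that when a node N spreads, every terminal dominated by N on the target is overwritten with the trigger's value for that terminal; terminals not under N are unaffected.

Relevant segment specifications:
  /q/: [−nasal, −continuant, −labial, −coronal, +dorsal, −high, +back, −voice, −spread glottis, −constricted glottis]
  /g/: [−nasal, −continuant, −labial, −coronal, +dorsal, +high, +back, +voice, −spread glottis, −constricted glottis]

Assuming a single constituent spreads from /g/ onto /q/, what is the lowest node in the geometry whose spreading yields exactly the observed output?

/q/ and [k] differ in [high]; every other specified feature is identical.
Since just one terminal is affected and it takes /g/'s value, spreading the terminal [high] alone is sufficient and minimal.
[voice], a feature on which the two segments disagree outside [high], is unchanged — nothing dominating it spread, and [high] is the minimal sufficient constituent.

[high]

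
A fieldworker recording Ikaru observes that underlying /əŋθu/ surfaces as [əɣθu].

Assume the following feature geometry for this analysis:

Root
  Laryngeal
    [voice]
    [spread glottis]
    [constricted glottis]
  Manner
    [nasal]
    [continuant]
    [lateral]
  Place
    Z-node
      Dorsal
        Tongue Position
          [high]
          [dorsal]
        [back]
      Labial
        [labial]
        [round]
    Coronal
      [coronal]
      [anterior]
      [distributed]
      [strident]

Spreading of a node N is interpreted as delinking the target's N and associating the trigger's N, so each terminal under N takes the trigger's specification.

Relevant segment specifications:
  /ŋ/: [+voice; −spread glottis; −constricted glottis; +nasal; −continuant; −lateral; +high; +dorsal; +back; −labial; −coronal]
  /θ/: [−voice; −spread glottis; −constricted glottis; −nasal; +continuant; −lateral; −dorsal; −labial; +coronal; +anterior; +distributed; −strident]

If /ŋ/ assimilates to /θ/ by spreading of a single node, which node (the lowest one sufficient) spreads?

Comparing /ŋ/ with its surface form [ɣ], the features that change are [nasal], [continuant].
In this geometry the lowest node dominating all of them is Manner: every daughter of Manner dominates only a proper subset, so no lower node suffices.
If Manner spreads, every terminal under it takes /θ/'s value, producing [ɣ] as observed.
Since [coronal], [voice] are preserved even though /θ/ disagrees there, no node above Manner spread.

Manner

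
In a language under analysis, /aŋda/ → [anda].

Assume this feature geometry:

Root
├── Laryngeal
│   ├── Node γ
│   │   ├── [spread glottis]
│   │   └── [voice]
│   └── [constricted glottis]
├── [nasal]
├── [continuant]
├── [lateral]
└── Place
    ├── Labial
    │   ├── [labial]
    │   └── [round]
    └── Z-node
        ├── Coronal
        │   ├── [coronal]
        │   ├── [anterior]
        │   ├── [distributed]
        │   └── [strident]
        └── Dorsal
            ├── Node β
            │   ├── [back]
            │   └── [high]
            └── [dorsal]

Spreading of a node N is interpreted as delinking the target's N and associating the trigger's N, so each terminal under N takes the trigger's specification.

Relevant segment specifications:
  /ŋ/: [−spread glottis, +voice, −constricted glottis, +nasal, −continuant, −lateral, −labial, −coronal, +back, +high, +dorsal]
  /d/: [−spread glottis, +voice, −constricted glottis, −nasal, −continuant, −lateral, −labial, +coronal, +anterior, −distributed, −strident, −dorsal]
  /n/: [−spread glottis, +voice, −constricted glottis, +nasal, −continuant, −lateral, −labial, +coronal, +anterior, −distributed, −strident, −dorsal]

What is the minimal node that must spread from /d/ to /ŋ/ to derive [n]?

The alternation /ŋ/ → [n] changes [coronal], [anterior], [distributed], [strident], [dorsal], [high], [back] and nothing else.
These terminals are all dominated by Z-node, and no proper subconstituent of Z-node covers them all; Z-node is their lowest common ancestor.
Delinking /ŋ/'s Z-node and associating /d/'s Z-node gives precisely the feature bundle of [n].
[nasal], a feature on which the two segments disagree outside Z-node, is unchanged — nothing dominating it spread, and Z-node is the minimal sufficient constituent.

Z-node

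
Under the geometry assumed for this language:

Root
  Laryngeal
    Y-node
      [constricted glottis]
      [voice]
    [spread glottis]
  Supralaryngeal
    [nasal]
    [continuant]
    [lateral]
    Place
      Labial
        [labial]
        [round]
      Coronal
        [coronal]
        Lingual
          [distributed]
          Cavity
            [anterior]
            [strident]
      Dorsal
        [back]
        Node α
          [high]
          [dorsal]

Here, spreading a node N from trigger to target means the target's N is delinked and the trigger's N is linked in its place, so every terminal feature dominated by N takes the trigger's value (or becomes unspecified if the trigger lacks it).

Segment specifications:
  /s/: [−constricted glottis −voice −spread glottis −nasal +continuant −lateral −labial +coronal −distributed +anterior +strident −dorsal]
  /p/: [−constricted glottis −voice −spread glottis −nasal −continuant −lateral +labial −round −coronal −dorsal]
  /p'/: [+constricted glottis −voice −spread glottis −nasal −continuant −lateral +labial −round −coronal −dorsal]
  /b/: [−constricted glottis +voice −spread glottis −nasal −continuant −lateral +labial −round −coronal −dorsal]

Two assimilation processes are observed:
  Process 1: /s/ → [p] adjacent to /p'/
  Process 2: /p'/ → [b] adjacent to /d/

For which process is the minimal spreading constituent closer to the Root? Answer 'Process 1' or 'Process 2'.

Process 1

In Process 1, [continuant], [labial], [round], [coronal], [anterior], [distributed], [strident] change, so the minimal spreading node is Supralaryngeal at depth 1.
In Process 2, [voice], [constricted glottis] change, so the minimal spreading node is Y-node at depth 2.
Supralaryngeal is closer to Root than Y-node, so Process 1 spreads the higher node.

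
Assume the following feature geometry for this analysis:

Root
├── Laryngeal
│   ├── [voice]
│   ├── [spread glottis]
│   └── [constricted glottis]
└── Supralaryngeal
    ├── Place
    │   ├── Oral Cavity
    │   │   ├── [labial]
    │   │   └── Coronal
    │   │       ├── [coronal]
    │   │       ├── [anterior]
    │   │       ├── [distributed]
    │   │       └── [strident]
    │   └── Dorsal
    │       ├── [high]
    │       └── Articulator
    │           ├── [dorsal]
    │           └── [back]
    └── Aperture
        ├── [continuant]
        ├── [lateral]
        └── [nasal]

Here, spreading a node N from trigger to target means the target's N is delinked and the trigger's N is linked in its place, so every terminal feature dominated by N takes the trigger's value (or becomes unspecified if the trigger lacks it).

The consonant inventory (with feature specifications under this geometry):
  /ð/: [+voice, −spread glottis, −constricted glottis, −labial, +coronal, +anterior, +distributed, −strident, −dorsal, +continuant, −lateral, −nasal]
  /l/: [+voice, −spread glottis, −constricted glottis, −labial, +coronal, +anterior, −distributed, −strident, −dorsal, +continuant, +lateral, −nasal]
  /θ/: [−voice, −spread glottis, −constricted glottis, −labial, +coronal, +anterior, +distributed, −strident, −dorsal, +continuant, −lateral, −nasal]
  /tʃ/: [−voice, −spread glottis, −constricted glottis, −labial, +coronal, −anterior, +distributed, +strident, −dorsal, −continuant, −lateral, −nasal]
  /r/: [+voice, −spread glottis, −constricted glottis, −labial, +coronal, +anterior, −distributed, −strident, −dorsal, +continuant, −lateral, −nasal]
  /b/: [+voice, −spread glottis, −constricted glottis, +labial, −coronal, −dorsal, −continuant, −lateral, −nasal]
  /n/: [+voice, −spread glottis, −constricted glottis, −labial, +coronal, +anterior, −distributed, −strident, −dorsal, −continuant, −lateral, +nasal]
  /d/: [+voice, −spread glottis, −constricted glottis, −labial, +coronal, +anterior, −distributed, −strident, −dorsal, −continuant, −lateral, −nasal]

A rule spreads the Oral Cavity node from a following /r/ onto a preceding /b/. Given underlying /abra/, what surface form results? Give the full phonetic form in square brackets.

Terminals under Oral Cavity in this geometry: [labial], [coronal], [anterior], [distributed], [strident].
Spreading Oral Cavity from /r/ onto /b/ replaces those values with /r/'s: [−labial], [+coronal], [+anterior], [−distributed], [−strident]. Features outside Oral Cavity ([voice], [spread glottis], [constricted glottis], …) stay as in /b/.
Among the inventory, only /d/ has exactly this specification, giving the surface form [adra].

[adra]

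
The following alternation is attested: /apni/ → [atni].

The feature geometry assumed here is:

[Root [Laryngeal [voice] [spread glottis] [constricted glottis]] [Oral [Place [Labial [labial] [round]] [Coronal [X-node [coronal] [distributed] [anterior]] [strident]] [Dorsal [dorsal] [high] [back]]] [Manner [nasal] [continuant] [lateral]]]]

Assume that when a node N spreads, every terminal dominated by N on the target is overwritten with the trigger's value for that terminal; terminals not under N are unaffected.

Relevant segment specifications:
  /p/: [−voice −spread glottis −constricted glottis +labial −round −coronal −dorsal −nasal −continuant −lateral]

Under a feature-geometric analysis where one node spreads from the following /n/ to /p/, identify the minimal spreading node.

Place

Comparing /p/ with its surface form [t], the features that change are [labial], [round], [coronal], [anterior], [distributed], [strident].
Tracing each changed feature up the tree, the paths first meet at Place; any lower node misses at least one of them.
Delinking /p/'s Place and associating /n/'s Place gives precisely the feature bundle of [t].
Had Oral or a higher node spread, [nasal] would have taken /n/'s value; it stays as in /p/, confirming the spreading constituent is exactly Place.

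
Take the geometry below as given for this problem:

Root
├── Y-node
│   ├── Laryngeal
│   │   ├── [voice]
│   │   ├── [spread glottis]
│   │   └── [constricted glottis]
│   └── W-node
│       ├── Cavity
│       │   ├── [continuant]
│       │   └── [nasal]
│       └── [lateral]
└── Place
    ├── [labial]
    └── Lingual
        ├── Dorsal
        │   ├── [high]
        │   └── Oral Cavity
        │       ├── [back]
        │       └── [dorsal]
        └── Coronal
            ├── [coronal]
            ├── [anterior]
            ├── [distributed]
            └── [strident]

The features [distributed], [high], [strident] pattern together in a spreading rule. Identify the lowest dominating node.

Lingual

[distributed]: Root ▹ Place ▹ Lingual ▹ Coronal ▹ [distributed].
[high]: Root ▹ Place ▹ Lingual ▹ Dorsal ▹ [high].
[strident]: Root ▹ Place ▹ Lingual ▹ Coronal ▹ [strident].
The lowest node appearing on every path is Lingual; each proper daughter of Lingual fails to dominate at least one of the listed features.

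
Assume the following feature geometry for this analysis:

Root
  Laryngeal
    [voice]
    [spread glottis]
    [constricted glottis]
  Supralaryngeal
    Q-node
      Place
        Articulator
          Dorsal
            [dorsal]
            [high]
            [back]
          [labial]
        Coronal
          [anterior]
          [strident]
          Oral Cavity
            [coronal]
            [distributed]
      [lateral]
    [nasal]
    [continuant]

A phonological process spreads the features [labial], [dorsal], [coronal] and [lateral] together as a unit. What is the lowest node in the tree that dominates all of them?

[labial]: Root / Supralaryngeal / Q-node / Place / Articulator / [labial].
[dorsal]: Root / Supralaryngeal / Q-node / Place / Articulator / Dorsal / [dorsal].
[coronal]: Root / Supralaryngeal / Q-node / Place / Coronal / Oral Cavity / [coronal].
[lateral]: Root / Supralaryngeal / Q-node / [lateral].
Q-node is the lowest common ancestor — every listed feature sits under it, and no single subconstituent of Q-node covers them all.

Q-node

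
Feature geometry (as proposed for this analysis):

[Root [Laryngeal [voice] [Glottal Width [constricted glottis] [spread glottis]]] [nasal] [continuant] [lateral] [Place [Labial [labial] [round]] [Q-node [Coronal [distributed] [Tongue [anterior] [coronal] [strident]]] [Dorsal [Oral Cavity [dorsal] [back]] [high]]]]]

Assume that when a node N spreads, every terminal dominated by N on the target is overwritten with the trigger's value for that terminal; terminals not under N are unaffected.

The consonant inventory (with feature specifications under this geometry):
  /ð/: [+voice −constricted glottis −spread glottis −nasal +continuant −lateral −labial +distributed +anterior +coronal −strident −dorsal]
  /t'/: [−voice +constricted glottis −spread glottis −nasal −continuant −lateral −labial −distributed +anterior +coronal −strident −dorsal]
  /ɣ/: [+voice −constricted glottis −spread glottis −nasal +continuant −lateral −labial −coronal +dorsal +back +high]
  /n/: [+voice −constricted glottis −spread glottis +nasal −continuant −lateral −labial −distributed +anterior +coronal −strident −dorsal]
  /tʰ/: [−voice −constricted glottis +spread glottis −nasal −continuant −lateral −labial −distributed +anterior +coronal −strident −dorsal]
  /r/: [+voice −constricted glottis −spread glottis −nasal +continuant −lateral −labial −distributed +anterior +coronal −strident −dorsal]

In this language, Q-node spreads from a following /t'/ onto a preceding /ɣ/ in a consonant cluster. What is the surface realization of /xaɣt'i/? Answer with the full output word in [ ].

[xart'i]

The Q-node node dominates the terminals [distributed], [anterior], [coronal], [strident], [dorsal], [back], [high].
The target acquires /t'/'s values for everything under Q-node — [−distributed], [+anterior], [+coronal], [−strident], [−dorsal] — while keeping its own [voice], [constricted glottis], [spread glottis], ….
Among the inventory, only /r/ has exactly this specification, giving the surface form [xart'i].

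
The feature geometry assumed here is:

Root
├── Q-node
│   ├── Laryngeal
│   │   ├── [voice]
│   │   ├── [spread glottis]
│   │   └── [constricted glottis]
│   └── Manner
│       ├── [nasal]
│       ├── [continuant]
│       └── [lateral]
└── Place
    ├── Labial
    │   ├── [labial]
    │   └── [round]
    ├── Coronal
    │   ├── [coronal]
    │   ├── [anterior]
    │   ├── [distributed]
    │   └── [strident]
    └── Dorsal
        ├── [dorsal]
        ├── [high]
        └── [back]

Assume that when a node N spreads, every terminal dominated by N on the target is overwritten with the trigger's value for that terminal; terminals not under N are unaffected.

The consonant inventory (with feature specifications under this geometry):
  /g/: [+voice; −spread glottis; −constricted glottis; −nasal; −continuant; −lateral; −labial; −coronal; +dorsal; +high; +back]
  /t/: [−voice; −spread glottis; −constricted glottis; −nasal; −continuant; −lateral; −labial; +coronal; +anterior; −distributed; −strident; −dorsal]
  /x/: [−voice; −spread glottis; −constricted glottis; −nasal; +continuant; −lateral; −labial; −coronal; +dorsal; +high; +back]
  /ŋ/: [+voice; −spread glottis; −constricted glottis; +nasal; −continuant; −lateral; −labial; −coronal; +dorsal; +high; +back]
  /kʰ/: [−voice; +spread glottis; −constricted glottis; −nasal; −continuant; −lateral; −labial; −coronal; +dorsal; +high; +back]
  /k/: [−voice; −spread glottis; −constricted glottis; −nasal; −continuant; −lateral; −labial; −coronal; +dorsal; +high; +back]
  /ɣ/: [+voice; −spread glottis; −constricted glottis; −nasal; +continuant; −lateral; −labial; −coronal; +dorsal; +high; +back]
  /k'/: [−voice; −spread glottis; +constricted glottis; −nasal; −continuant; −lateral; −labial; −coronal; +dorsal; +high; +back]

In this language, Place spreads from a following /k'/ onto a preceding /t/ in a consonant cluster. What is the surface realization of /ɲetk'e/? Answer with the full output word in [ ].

[ɲekk'e]

The Place node dominates the terminals [labial], [round], [coronal], [anterior], [distributed], [strident], [dorsal], [high], [back].
Spreading Place from /k'/ onto /t/ replaces those values with /k'/'s: [−labial], [−coronal], [+dorsal], [+high], [+back]. Features outside Place ([voice], [spread glottis], [constricted glottis], …) stay as in /t/.
The resulting bundle matches /k/ in the inventory; substituting it for /t/ gives [ɲekk'e].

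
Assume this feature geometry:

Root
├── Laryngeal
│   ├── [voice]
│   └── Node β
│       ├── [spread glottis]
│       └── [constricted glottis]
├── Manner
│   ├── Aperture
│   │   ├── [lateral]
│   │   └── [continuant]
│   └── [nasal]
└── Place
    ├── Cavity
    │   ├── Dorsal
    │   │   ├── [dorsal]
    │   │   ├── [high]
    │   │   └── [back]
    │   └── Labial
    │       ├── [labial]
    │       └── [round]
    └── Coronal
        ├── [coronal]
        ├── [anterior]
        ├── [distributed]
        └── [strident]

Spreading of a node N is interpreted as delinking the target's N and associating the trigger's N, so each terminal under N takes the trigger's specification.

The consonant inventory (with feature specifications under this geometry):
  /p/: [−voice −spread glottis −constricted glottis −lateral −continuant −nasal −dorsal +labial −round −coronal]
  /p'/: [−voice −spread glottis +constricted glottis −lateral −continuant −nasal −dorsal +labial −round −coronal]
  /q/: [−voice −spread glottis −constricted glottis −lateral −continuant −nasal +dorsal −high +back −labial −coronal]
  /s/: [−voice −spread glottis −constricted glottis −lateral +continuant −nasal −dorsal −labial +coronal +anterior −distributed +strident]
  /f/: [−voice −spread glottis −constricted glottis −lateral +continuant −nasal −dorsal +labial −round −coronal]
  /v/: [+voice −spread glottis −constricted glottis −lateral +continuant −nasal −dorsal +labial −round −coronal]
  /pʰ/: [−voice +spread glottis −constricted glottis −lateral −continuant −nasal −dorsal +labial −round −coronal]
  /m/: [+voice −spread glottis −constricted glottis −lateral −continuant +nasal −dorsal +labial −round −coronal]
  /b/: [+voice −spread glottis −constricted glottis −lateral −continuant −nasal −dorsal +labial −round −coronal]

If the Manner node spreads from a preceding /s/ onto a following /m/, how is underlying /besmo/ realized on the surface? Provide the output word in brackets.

[besvo]

The Manner node dominates the terminals [lateral], [continuant], [nasal].
The target acquires /s/'s values for everything under Manner — [−lateral], [+continuant], [−nasal] — while keeping its own [voice], [spread glottis], [constricted glottis], ….
This feature bundle is that of [v], so /besmo/ surfaces as [besvo].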